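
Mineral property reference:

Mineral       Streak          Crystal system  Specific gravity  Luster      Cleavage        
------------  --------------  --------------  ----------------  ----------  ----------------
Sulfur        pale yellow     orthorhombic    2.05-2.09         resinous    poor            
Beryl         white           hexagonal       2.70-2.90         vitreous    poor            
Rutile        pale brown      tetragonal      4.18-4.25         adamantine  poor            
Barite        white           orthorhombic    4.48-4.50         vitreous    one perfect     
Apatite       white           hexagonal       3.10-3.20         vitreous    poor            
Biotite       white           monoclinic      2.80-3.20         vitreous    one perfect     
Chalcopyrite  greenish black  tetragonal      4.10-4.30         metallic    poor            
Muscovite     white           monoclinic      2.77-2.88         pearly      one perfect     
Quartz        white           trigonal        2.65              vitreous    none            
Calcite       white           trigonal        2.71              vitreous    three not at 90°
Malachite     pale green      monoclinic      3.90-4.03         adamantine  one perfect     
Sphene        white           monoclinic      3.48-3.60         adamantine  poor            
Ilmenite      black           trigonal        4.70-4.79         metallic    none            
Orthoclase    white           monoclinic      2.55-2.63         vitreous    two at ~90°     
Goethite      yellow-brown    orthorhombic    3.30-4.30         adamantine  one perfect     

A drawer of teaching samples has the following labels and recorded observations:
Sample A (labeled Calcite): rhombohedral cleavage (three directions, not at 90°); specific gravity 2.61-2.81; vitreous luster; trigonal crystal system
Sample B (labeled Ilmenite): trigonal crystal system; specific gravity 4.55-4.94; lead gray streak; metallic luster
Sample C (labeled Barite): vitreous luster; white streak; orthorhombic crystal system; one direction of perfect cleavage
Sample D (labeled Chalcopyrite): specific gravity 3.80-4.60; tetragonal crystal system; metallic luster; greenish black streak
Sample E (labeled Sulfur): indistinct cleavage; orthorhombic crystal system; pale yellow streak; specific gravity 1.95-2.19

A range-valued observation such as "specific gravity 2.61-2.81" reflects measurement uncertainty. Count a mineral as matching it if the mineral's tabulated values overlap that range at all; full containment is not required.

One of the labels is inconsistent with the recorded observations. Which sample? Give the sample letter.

B

Sample A: nothing contradicts Calcite.
Sample B: lead gray streak is outside the reference for Ilmenite (black streak) — mislabeled.
Sample C: nothing contradicts Barite.
Sample D: nothing contradicts Chalcopyrite.
Sample E: nothing contradicts Sulfur.
Sample B is the mislabeled one.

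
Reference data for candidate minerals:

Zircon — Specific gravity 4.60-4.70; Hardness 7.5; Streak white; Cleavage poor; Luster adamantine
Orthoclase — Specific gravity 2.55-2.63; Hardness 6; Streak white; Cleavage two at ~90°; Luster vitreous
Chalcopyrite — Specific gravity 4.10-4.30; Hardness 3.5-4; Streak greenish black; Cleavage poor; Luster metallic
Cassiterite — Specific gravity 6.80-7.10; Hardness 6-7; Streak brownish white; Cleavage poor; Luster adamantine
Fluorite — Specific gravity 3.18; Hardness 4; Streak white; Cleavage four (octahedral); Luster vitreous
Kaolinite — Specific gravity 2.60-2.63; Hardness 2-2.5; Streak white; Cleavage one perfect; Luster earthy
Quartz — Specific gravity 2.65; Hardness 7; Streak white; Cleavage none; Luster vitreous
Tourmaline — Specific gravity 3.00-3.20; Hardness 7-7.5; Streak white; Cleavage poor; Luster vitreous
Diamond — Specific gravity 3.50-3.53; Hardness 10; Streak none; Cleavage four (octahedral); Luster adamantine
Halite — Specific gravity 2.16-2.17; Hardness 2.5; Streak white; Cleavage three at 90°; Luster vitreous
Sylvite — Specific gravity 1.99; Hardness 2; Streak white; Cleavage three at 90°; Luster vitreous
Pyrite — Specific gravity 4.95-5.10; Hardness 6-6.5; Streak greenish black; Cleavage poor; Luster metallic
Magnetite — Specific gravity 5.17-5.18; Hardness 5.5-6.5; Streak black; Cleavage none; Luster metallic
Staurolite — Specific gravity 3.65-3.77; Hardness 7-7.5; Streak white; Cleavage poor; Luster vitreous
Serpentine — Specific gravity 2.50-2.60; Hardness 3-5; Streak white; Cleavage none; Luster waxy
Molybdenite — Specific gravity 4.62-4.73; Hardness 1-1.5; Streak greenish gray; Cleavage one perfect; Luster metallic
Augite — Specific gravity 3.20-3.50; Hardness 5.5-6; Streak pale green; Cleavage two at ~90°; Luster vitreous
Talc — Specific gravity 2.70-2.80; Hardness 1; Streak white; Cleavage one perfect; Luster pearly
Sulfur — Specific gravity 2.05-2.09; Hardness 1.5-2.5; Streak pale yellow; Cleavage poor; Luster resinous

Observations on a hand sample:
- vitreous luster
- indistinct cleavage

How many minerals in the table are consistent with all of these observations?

2

Vitreous luster: only Orthoclase, Fluorite, Quartz, Tourmaline, Halite, Sylvite, Staurolite, Augite remain.
Indistinct cleavage: narrows the field to Tourmaline, Staurolite.
The minerals that satisfy all observations are Staurolite, Tourmaline.
That is 2 minerals.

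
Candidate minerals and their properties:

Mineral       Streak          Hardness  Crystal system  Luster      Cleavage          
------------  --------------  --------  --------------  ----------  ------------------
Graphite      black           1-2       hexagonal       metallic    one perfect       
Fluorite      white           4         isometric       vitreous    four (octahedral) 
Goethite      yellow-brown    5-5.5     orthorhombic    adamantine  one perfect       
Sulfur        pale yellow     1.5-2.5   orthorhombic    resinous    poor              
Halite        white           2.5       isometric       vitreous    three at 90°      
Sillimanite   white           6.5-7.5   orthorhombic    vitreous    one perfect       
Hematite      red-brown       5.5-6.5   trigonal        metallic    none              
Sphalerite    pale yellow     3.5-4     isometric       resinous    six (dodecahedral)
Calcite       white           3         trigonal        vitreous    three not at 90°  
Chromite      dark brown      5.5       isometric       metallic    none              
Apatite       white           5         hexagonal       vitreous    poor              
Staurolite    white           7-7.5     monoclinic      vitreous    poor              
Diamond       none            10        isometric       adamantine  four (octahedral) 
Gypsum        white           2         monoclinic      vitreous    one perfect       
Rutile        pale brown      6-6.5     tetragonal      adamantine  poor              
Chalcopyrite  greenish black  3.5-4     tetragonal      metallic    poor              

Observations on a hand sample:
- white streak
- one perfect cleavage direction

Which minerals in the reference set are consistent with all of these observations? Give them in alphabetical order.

Gypsum, Sillimanite

White streak — leaves Fluorite, Halite, Sillimanite, Calcite, Apatite, Staurolite, Gypsum.
One perfect cleavage direction — leaves Sillimanite, Gypsum.
The minerals that satisfy all observations are Gypsum, Sillimanite.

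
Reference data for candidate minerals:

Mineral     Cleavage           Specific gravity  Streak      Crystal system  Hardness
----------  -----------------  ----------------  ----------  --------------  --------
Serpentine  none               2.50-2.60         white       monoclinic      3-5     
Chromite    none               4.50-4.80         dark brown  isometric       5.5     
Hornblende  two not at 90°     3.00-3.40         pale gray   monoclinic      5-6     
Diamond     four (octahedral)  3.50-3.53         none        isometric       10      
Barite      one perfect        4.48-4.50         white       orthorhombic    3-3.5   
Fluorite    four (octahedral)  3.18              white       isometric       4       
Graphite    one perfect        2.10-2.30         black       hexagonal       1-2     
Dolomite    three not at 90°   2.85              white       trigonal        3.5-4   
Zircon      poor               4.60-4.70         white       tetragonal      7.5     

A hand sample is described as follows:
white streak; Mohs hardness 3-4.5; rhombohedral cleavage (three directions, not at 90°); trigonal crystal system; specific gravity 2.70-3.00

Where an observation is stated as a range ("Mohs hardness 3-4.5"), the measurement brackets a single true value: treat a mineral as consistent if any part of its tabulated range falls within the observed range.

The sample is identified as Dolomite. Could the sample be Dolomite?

Yes

White streak — agrees with Dolomite (white streak).
Mohs hardness 3-4.5 — agrees with Dolomite (hardness 3.5-4).
Rhombohedral cleavage (three directions, not at 90°) — agrees with Dolomite (cleavage three not at 90°).
Trigonal crystal system — agrees with Dolomite (trigonal system).
Specific gravity 2.70-3.00 — agrees with Dolomite (SG 2.85).
Nothing contradicts Dolomite.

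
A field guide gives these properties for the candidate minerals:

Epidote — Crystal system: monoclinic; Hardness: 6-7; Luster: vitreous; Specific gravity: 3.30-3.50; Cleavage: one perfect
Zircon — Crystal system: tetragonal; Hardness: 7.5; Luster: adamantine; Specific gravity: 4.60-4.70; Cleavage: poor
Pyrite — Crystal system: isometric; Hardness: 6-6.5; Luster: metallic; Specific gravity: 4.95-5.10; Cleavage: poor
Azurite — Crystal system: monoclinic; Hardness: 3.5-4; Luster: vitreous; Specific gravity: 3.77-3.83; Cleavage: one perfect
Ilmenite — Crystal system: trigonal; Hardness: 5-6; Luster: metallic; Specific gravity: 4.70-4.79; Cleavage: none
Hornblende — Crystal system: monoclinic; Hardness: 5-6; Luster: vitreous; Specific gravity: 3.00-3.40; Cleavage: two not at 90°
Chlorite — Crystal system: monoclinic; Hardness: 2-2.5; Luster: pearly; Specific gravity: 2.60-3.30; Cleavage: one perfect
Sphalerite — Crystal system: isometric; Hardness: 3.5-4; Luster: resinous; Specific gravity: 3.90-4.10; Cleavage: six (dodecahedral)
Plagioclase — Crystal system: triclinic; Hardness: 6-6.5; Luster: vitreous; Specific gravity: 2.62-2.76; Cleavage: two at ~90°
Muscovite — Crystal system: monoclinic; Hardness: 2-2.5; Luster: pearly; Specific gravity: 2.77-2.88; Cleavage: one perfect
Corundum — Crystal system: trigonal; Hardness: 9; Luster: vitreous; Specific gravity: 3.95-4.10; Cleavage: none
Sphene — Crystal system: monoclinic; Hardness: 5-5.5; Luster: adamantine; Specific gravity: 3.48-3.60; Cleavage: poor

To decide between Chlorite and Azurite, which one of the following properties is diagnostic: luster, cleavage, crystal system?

luster

Luster: Chlorite pearly, Azurite vitreous — distinct.
Cleavage: both one perfect — no difference.
Crystal system: both monoclinic — no difference.
Luster is the diagnostic property here.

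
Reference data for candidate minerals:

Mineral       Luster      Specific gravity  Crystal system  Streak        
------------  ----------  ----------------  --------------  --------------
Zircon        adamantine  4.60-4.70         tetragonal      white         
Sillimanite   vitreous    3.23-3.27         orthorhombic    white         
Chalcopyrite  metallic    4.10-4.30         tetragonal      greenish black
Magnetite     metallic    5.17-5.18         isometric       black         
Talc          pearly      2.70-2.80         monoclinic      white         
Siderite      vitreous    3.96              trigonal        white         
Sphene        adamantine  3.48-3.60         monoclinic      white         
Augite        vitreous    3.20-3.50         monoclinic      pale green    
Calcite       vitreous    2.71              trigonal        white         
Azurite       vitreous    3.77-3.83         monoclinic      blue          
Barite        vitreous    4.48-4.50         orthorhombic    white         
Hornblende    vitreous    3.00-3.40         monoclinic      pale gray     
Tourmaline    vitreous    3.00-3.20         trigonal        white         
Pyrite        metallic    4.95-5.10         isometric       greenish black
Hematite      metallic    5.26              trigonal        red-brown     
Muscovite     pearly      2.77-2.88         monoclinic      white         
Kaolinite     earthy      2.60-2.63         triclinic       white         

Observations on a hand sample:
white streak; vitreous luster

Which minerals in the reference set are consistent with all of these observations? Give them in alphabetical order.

Barite, Calcite, Siderite, Sillimanite, Tourmaline

White streak: Zircon, Sillimanite, Talc, Siderite, Sphene, Calcite, Barite, Tourmaline, Muscovite, Kaolinite remain.
Vitreous luster excludes Zircon, Talc, Sphene, Muscovite, Kaolinite.
The minerals that satisfy all observations are Barite, Calcite, Siderite, Sillimanite, Tourmaline.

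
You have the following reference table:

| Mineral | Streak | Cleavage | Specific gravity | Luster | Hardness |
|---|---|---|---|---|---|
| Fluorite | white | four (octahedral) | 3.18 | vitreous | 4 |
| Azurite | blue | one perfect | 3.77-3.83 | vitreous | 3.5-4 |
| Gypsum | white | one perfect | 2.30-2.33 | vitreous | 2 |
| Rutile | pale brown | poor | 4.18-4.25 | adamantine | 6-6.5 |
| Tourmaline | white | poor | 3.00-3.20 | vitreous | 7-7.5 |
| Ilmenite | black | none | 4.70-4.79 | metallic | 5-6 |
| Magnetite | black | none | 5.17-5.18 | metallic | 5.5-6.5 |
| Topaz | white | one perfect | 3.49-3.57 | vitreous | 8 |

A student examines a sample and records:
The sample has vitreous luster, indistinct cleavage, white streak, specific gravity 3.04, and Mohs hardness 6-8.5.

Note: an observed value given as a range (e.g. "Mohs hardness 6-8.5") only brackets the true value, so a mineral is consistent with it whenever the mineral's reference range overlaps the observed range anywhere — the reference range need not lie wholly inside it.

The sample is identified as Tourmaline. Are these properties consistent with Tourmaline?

Vitreous luster — matches Tourmaline (vitreous luster).
Indistinct cleavage — matches Tourmaline (cleavage poor).
White streak — matches Tourmaline (white streak).
Specific gravity 3.04 — matches Tourmaline (SG 3.00-3.20).
Mohs hardness 6-8.5 — matches Tourmaline (hardness 7-7.5).
All observations are consistent with the tabulated values for Tourmaline.

Yes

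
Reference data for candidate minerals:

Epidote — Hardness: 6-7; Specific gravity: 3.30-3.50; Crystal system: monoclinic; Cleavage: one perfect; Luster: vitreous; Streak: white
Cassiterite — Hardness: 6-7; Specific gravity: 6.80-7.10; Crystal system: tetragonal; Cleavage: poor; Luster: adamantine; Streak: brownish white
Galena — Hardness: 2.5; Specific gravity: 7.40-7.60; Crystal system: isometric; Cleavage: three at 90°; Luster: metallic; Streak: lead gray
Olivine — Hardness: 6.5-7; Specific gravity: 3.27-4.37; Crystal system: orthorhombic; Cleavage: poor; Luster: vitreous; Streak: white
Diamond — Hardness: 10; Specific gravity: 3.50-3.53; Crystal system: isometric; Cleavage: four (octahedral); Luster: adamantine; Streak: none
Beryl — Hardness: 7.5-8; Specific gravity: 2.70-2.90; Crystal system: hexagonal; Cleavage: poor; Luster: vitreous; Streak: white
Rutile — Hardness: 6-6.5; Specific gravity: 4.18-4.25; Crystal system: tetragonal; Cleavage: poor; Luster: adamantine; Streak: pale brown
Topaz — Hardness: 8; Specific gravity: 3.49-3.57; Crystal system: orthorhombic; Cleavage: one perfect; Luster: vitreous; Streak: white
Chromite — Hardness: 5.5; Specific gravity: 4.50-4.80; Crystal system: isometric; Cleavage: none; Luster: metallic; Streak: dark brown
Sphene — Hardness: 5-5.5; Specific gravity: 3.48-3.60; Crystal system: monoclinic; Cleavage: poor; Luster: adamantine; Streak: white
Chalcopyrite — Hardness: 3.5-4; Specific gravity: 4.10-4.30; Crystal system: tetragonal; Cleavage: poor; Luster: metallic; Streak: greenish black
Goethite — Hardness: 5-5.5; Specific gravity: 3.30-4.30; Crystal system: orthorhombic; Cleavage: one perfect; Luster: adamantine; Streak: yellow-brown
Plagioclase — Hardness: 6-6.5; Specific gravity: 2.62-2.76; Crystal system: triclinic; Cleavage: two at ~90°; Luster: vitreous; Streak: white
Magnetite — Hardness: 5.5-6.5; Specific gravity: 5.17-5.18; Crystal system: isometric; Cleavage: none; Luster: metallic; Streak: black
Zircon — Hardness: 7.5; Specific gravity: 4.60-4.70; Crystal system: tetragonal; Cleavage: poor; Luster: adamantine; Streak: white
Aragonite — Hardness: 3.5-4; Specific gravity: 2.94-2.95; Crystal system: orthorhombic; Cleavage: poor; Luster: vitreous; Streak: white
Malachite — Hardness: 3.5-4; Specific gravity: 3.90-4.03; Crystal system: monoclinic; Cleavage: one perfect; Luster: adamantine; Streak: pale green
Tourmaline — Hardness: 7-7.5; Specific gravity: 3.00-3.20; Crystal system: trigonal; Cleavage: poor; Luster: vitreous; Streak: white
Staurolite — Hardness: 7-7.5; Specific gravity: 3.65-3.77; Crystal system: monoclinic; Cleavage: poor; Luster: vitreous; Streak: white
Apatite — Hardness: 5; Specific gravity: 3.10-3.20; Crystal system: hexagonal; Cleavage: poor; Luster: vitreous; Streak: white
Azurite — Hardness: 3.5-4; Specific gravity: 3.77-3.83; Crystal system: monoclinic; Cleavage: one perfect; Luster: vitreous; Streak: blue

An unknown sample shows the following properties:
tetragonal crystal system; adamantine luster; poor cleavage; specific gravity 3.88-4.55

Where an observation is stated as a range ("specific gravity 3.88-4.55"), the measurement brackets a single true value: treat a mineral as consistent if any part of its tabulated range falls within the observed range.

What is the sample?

Tetragonal crystal system: leaves Cassiterite, Rutile, Chalcopyrite, Zircon.
Adamantine luster rules out Chalcopyrite.
Poor cleavage: no further eliminations.
Specific gravity 3.88-4.55: narrows the field to Rutile.
The only mineral consistent with every observation is Rutile.

Rutile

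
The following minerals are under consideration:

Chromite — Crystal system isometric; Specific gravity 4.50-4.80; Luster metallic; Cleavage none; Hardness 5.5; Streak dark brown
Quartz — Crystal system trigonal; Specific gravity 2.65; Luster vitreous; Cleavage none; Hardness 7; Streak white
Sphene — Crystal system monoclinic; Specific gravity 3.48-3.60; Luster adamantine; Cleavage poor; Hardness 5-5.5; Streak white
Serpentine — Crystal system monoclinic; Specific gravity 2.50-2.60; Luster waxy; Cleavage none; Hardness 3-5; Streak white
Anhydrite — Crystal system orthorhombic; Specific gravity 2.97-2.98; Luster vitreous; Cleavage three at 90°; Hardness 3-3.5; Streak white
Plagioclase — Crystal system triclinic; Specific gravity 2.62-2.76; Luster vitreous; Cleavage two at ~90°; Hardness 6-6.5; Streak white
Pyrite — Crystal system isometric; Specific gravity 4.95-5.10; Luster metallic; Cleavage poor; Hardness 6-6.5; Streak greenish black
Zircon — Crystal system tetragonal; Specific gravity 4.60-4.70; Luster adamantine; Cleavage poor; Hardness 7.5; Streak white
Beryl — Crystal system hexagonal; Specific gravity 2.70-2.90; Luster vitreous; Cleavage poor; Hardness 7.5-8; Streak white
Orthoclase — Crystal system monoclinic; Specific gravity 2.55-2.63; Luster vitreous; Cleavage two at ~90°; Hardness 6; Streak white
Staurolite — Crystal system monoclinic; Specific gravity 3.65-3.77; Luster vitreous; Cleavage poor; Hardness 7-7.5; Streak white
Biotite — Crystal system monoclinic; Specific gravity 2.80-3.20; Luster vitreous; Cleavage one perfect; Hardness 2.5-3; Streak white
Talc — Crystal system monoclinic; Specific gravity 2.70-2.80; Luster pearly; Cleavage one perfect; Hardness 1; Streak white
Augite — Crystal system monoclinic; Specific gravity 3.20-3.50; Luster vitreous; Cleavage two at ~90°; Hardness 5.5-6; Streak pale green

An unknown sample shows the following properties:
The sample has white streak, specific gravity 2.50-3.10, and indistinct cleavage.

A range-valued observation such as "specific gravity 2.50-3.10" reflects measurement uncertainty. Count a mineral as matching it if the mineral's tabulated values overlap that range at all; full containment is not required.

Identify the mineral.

Beryl

White streak eliminates Chromite, Pyrite, Augite.
Specific gravity 2.50-3.10 rules out Sphene, Zircon, Staurolite.
Indistinct cleavage — Beryl remains.
The only mineral consistent with every observation is Beryl.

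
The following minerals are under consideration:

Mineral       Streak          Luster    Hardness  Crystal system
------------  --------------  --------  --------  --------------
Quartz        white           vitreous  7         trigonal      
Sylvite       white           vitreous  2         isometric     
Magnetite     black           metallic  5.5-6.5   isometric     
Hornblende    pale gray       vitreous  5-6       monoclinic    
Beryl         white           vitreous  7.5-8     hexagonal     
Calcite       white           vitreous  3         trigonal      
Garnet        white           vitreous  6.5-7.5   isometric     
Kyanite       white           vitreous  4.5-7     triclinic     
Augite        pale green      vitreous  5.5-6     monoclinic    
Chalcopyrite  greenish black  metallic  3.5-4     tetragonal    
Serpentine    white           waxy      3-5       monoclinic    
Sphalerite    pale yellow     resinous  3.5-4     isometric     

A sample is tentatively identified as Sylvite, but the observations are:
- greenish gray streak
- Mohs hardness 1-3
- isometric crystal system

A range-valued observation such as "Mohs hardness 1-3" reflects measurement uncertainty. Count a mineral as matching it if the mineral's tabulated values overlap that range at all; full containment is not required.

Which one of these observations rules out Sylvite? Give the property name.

streak

Greenish gray streak: Sylvite has white streak — inconsistent.
Mohs hardness 1-3: Sylvite has hardness 2 — consistent.
Isometric crystal system: Sylvite has isometric system — consistent.
The streak is the one property that does not fit.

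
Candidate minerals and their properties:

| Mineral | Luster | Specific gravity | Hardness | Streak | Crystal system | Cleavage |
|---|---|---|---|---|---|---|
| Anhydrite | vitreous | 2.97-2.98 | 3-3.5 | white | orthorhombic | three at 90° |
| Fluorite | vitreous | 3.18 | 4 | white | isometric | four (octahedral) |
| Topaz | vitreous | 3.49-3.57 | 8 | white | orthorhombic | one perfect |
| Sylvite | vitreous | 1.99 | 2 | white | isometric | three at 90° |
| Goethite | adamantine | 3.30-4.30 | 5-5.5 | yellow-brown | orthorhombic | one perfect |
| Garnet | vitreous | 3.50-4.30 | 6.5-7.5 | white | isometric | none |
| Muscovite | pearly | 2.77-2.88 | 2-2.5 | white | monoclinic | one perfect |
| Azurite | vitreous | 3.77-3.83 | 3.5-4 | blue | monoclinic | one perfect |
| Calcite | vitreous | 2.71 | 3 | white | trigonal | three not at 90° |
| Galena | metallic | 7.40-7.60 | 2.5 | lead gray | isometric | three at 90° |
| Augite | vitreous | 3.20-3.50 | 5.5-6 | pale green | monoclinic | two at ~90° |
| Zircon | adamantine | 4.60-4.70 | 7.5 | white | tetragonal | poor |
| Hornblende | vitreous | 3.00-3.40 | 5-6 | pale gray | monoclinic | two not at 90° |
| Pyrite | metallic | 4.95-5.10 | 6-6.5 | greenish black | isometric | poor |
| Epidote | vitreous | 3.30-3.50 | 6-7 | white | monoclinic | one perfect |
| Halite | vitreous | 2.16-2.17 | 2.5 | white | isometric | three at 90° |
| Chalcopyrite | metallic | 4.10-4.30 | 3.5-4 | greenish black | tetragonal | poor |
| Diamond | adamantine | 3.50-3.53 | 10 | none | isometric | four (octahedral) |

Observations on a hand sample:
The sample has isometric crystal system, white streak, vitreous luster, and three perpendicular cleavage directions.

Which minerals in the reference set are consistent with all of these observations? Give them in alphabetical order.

Halite, Sylvite

Isometric crystal system: Fluorite, Sylvite, Garnet, Galena, Pyrite, Halite, Diamond remain.
White streak rules out Galena, Pyrite, Diamond.
Vitreous luster: all remaining candidates fit.
Three perpendicular cleavage directions rules out Fluorite, Garnet.
The minerals that satisfy all observations are Halite, Sylvite.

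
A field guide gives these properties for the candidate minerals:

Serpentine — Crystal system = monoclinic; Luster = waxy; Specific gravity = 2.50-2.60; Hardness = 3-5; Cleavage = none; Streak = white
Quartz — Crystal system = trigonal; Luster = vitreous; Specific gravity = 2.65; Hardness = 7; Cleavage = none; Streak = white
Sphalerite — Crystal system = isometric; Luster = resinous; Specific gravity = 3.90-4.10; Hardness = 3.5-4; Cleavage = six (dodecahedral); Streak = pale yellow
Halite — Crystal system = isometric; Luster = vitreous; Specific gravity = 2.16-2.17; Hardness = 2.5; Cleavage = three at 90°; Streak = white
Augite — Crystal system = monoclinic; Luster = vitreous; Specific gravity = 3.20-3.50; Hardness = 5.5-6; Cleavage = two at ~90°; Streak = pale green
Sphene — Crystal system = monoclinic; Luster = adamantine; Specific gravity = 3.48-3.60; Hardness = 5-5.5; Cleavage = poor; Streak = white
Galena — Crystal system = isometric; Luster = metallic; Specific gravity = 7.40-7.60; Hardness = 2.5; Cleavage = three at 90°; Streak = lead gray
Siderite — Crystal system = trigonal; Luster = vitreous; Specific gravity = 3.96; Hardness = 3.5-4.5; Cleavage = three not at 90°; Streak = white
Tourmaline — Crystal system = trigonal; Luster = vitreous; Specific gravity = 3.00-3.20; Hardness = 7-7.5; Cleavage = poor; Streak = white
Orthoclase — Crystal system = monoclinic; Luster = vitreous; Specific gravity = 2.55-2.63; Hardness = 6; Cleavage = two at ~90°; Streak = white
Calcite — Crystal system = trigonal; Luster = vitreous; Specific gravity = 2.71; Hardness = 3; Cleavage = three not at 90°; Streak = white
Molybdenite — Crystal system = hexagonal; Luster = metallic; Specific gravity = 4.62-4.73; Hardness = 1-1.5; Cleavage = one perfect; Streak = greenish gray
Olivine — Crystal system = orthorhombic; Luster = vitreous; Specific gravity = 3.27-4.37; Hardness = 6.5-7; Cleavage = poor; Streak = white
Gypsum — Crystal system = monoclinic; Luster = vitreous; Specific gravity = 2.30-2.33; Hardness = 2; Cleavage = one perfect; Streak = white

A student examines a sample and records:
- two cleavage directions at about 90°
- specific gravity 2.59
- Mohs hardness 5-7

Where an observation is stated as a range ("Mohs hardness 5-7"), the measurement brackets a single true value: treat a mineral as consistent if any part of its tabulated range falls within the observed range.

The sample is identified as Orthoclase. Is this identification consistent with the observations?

Yes

Two cleavage directions at about 90° — fits Orthoclase (cleavage two at ~90°).
Specific gravity 2.59 — fits Orthoclase (SG 2.55-2.63).
Mohs hardness 5-7 — fits Orthoclase (hardness 6).
Every observed property is compatible with the reference values for Orthoclase.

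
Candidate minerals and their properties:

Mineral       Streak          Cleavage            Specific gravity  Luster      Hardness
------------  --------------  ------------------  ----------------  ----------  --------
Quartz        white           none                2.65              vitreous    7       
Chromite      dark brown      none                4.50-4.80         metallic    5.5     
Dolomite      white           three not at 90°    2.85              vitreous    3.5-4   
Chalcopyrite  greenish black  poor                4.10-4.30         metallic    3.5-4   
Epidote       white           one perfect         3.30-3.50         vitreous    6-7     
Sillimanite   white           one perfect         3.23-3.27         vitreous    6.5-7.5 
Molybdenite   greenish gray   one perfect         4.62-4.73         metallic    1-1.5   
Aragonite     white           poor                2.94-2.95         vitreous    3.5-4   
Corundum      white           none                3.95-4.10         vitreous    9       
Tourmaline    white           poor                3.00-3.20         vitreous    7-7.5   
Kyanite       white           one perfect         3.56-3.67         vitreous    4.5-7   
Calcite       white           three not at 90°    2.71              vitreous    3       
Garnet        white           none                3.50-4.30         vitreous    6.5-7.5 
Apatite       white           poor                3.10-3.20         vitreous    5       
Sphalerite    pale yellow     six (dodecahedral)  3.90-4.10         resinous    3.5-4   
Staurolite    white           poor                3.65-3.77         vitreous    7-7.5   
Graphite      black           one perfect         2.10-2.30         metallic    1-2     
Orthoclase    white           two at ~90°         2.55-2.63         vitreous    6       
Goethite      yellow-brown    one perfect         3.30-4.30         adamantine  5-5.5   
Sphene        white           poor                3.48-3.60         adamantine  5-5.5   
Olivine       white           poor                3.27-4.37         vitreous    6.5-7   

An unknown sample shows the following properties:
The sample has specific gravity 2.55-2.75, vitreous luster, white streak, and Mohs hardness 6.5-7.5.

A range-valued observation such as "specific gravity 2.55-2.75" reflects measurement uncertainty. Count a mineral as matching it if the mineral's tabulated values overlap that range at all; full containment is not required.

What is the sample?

Quartz

Specific gravity 2.55-2.75: narrows the field to Quartz, Calcite, Orthoclase.
Vitreous luster: every remaining candidate is consistent.
White streak: every remaining candidate is consistent.
Mohs hardness 6.5-7.5: only Quartz remains.
Only Quartz satisfies all observations.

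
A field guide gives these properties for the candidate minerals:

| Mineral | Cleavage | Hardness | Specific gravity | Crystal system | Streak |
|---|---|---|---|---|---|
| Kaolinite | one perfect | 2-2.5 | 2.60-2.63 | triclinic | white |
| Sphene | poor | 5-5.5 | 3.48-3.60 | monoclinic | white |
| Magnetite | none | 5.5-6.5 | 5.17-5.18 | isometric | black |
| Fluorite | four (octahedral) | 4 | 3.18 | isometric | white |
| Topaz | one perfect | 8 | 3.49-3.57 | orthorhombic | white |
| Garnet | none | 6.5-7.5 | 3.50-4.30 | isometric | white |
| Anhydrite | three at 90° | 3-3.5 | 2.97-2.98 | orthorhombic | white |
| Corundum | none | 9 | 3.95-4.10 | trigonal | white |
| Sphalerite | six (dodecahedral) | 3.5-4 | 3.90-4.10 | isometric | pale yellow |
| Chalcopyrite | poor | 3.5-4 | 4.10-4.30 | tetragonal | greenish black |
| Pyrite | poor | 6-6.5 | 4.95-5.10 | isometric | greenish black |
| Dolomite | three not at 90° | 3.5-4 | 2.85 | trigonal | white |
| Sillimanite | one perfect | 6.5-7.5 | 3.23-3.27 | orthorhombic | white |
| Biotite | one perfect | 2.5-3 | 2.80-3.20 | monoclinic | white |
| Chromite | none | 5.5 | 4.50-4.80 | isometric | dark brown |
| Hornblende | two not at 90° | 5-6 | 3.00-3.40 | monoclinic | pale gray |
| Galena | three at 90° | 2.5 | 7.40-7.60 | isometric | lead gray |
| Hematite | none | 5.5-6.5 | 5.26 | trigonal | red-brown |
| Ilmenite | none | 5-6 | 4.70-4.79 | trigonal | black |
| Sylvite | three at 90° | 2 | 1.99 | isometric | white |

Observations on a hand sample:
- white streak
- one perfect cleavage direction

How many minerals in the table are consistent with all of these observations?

White streak — narrows the field to Kaolinite, Sphene, Fluorite, Topaz, Garnet, Anhydrite, Corundum, Dolomite, Sillimanite, Biotite, Sylvite.
One perfect cleavage direction — Kaolinite, Topaz, Sillimanite, Biotite remain.
Remaining candidates: Biotite, Kaolinite, Sillimanite, Topaz.
That is 4 minerals.

4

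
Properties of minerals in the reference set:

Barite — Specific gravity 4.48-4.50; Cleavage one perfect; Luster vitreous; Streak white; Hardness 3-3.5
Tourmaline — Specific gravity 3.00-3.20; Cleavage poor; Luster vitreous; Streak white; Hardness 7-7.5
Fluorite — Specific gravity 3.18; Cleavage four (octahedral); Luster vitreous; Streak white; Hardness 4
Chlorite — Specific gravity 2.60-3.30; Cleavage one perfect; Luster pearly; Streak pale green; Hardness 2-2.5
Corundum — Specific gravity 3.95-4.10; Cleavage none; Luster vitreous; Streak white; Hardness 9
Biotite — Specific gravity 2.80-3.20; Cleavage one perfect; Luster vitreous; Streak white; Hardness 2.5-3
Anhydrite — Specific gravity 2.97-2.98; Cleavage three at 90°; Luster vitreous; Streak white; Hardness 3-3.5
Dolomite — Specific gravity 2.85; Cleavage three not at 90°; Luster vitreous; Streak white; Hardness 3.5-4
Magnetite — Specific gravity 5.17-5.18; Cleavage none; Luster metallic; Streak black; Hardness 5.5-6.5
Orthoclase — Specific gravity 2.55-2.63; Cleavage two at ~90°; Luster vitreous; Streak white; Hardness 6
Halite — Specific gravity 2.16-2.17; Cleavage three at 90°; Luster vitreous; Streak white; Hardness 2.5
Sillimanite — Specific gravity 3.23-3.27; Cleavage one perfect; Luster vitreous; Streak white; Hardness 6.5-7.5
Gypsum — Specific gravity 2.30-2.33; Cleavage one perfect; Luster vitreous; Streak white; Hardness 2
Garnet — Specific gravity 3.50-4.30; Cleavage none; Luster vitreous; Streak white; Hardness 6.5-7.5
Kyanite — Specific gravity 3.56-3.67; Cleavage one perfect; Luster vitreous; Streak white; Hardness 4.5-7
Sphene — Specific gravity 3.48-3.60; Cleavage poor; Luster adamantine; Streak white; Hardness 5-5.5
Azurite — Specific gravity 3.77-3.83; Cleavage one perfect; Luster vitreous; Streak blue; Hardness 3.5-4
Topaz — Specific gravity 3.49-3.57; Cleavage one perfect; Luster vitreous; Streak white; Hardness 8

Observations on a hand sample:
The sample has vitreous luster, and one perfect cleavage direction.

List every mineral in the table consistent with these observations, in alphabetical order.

Azurite, Barite, Biotite, Gypsum, Kyanite, Sillimanite, Topaz

Vitreous luster eliminates Chlorite, Magnetite, Sphene.
One perfect cleavage direction — leaves Barite, Biotite, Sillimanite, Gypsum, Kyanite, Azurite, Topaz.
Remaining candidates: Azurite, Barite, Biotite, Gypsum, Kyanite, Sillimanite, Topaz.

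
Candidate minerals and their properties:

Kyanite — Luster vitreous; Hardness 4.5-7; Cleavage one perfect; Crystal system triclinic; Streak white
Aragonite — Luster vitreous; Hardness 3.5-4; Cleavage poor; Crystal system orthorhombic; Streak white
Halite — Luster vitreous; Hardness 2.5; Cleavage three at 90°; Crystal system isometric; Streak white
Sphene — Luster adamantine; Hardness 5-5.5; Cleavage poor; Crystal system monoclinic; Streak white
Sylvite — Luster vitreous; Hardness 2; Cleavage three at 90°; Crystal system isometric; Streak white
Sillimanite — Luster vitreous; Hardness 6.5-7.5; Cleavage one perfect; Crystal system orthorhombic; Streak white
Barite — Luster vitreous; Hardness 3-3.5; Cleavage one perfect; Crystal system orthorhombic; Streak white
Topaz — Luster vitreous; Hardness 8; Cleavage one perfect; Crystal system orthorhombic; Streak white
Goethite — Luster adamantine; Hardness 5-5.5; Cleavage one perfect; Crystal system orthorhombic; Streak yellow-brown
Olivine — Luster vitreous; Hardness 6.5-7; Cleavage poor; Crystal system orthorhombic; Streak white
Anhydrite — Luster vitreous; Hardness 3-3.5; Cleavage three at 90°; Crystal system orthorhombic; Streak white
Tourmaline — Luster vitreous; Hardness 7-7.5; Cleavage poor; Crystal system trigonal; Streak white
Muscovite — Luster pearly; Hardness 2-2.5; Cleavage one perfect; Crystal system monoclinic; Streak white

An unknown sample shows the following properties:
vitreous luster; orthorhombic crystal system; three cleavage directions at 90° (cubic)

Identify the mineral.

Vitreous luster excludes Sphene, Goethite, Muscovite.
Orthorhombic crystal system excludes Kyanite, Halite, Sylvite, Tourmaline.
Three cleavage directions at 90° (cubic) — Anhydrite remains.
The only mineral consistent with every observation is Anhydrite.

Anhydrite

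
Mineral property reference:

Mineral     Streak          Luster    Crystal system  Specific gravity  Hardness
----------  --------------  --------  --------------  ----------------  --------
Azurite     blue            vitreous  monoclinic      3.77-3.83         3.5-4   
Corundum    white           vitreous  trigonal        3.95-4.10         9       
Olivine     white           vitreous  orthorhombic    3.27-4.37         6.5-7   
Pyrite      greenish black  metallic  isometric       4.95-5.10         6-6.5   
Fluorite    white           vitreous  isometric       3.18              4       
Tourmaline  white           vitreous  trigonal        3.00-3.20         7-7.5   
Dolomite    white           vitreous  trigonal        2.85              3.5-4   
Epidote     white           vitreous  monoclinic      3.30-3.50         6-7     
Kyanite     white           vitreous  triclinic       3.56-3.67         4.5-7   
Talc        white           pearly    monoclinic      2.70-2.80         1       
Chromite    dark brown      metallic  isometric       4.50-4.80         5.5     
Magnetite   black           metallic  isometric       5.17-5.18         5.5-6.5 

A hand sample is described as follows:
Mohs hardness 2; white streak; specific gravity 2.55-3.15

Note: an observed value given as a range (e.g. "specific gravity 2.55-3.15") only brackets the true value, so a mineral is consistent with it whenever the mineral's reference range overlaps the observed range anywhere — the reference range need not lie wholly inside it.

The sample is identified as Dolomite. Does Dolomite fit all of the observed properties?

Inconsistent

Mohs hardness 2 — Dolomite has hardness 3.5-4; which does not match.
White streak — matches Dolomite (white streak).
Specific gravity 2.55-3.15 — matches Dolomite (SG 2.85).
The hardness observation rules out Dolomite.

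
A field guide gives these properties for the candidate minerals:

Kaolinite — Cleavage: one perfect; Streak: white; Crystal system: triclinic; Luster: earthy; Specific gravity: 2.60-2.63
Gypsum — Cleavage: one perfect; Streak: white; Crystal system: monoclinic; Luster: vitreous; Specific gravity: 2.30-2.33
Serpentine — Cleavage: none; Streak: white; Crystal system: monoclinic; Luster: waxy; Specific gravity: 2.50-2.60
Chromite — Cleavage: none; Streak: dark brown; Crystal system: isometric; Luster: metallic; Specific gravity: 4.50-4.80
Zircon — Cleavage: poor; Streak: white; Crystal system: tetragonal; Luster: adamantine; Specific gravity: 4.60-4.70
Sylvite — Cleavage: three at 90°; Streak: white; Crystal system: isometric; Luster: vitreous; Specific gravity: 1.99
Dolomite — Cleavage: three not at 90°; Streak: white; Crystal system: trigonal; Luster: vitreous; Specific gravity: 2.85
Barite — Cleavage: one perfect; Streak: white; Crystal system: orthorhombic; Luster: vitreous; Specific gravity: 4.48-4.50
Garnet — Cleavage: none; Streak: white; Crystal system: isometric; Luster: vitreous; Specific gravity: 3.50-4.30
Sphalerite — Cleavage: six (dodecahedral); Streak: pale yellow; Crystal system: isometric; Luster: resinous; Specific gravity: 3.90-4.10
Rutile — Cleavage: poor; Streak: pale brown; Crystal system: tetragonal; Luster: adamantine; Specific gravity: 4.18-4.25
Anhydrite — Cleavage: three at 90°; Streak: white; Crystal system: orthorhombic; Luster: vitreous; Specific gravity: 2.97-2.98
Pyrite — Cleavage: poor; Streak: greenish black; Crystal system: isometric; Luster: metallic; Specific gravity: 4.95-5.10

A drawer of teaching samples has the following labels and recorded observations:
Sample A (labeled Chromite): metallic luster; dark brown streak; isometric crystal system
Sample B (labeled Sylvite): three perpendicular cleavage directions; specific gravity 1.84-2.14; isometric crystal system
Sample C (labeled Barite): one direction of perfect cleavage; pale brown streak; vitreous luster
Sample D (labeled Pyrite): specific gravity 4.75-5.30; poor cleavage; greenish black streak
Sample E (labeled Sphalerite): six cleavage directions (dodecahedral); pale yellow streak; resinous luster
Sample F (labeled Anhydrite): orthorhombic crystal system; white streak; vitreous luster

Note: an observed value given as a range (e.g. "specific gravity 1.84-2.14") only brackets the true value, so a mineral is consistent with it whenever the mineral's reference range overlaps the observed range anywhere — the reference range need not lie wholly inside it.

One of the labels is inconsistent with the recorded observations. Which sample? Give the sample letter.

C

Sample A: all recorded properties match Chromite.
Sample B: all recorded properties match Sylvite.
Sample C: pale brown streak is outside the reference for Barite (white streak) — mislabeled.
Sample D: all recorded properties match Pyrite.
Sample E: all recorded properties match Sphalerite.
Sample F: all recorded properties match Anhydrite.
Only sample C is inconsistent with its label.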